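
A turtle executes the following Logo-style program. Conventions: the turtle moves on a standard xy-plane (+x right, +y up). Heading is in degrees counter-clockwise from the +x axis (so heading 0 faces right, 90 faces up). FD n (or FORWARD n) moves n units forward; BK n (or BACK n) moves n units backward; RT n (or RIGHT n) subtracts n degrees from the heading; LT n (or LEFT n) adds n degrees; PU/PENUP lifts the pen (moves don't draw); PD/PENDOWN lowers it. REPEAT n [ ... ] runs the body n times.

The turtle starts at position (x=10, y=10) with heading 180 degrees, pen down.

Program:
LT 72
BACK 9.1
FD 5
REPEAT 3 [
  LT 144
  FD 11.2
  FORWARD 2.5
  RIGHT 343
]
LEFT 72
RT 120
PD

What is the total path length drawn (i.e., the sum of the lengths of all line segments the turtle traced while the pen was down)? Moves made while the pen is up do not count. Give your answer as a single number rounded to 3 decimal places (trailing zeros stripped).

Answer: 55.2

Derivation:
Executing turtle program step by step:
Start: pos=(10,10), heading=180, pen down
LT 72: heading 180 -> 252
BK 9.1: (10,10) -> (12.812,18.655) [heading=252, draw]
FD 5: (12.812,18.655) -> (11.267,13.899) [heading=252, draw]
REPEAT 3 [
  -- iteration 1/3 --
  LT 144: heading 252 -> 36
  FD 11.2: (11.267,13.899) -> (20.328,20.483) [heading=36, draw]
  FD 2.5: (20.328,20.483) -> (22.351,21.952) [heading=36, draw]
  RT 343: heading 36 -> 53
  -- iteration 2/3 --
  LT 144: heading 53 -> 197
  FD 11.2: (22.351,21.952) -> (11.64,18.677) [heading=197, draw]
  FD 2.5: (11.64,18.677) -> (9.249,17.946) [heading=197, draw]
  RT 343: heading 197 -> 214
  -- iteration 3/3 --
  LT 144: heading 214 -> 358
  FD 11.2: (9.249,17.946) -> (20.442,17.556) [heading=358, draw]
  FD 2.5: (20.442,17.556) -> (22.941,17.468) [heading=358, draw]
  RT 343: heading 358 -> 15
]
LT 72: heading 15 -> 87
RT 120: heading 87 -> 327
PD: pen down
Final: pos=(22.941,17.468), heading=327, 8 segment(s) drawn

Segment lengths:
  seg 1: (10,10) -> (12.812,18.655), length = 9.1
  seg 2: (12.812,18.655) -> (11.267,13.899), length = 5
  seg 3: (11.267,13.899) -> (20.328,20.483), length = 11.2
  seg 4: (20.328,20.483) -> (22.351,21.952), length = 2.5
  seg 5: (22.351,21.952) -> (11.64,18.677), length = 11.2
  seg 6: (11.64,18.677) -> (9.249,17.946), length = 2.5
  seg 7: (9.249,17.946) -> (20.442,17.556), length = 11.2
  seg 8: (20.442,17.556) -> (22.941,17.468), length = 2.5
Total = 55.2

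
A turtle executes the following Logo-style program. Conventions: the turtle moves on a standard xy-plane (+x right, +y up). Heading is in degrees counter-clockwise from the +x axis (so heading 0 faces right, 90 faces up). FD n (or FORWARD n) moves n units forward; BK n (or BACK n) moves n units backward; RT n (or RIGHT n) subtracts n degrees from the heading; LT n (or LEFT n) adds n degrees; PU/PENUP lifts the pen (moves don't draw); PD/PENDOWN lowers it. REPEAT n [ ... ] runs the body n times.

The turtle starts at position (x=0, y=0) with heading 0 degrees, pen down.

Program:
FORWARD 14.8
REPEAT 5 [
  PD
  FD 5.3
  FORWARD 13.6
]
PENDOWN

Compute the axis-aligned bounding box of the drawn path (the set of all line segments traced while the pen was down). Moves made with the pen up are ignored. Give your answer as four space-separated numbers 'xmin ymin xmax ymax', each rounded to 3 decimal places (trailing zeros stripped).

Answer: 0 0 109.3 0

Derivation:
Executing turtle program step by step:
Start: pos=(0,0), heading=0, pen down
FD 14.8: (0,0) -> (14.8,0) [heading=0, draw]
REPEAT 5 [
  -- iteration 1/5 --
  PD: pen down
  FD 5.3: (14.8,0) -> (20.1,0) [heading=0, draw]
  FD 13.6: (20.1,0) -> (33.7,0) [heading=0, draw]
  -- iteration 2/5 --
  PD: pen down
  FD 5.3: (33.7,0) -> (39,0) [heading=0, draw]
  FD 13.6: (39,0) -> (52.6,0) [heading=0, draw]
  -- iteration 3/5 --
  PD: pen down
  FD 5.3: (52.6,0) -> (57.9,0) [heading=0, draw]
  FD 13.6: (57.9,0) -> (71.5,0) [heading=0, draw]
  -- iteration 4/5 --
  PD: pen down
  FD 5.3: (71.5,0) -> (76.8,0) [heading=0, draw]
  FD 13.6: (76.8,0) -> (90.4,0) [heading=0, draw]
  -- iteration 5/5 --
  PD: pen down
  FD 5.3: (90.4,0) -> (95.7,0) [heading=0, draw]
  FD 13.6: (95.7,0) -> (109.3,0) [heading=0, draw]
]
PD: pen down
Final: pos=(109.3,0), heading=0, 11 segment(s) drawn

Segment endpoints: x in {0, 14.8, 20.1, 33.7, 39, 52.6, 57.9, 71.5, 76.8, 90.4, 95.7, 109.3}, y in {0}
xmin=0, ymin=0, xmax=109.3, ymax=0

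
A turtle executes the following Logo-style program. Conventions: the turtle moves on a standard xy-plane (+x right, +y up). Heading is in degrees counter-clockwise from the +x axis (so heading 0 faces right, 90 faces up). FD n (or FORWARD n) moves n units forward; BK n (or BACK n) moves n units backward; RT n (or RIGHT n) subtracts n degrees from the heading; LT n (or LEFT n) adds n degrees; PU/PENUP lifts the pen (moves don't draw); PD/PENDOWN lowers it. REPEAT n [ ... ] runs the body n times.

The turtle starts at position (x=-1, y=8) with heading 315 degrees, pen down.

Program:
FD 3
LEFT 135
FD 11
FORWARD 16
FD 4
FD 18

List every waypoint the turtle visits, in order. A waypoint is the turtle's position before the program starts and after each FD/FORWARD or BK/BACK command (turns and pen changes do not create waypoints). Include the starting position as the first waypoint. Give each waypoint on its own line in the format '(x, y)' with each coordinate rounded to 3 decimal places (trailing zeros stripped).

Answer: (-1, 8)
(1.121, 5.879)
(1.121, 16.879)
(1.121, 32.879)
(1.121, 36.879)
(1.121, 54.879)

Derivation:
Executing turtle program step by step:
Start: pos=(-1,8), heading=315, pen down
FD 3: (-1,8) -> (1.121,5.879) [heading=315, draw]
LT 135: heading 315 -> 90
FD 11: (1.121,5.879) -> (1.121,16.879) [heading=90, draw]
FD 16: (1.121,16.879) -> (1.121,32.879) [heading=90, draw]
FD 4: (1.121,32.879) -> (1.121,36.879) [heading=90, draw]
FD 18: (1.121,36.879) -> (1.121,54.879) [heading=90, draw]
Final: pos=(1.121,54.879), heading=90, 5 segment(s) drawn
Waypoints (6 total):
(-1, 8)
(1.121, 5.879)
(1.121, 16.879)
(1.121, 32.879)
(1.121, 36.879)
(1.121, 54.879)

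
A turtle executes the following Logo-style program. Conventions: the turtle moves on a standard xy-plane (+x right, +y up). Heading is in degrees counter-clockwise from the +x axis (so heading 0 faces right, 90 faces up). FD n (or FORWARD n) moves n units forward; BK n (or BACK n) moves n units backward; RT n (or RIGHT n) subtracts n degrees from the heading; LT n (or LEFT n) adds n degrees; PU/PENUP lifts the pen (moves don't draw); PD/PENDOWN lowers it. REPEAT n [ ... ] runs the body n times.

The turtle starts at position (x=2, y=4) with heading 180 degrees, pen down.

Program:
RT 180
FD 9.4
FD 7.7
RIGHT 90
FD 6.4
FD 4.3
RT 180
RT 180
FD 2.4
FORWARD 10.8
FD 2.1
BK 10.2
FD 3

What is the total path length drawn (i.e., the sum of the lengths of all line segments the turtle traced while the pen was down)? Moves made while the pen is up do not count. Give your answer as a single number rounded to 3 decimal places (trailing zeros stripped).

Answer: 56.3

Derivation:
Executing turtle program step by step:
Start: pos=(2,4), heading=180, pen down
RT 180: heading 180 -> 0
FD 9.4: (2,4) -> (11.4,4) [heading=0, draw]
FD 7.7: (11.4,4) -> (19.1,4) [heading=0, draw]
RT 90: heading 0 -> 270
FD 6.4: (19.1,4) -> (19.1,-2.4) [heading=270, draw]
FD 4.3: (19.1,-2.4) -> (19.1,-6.7) [heading=270, draw]
RT 180: heading 270 -> 90
RT 180: heading 90 -> 270
FD 2.4: (19.1,-6.7) -> (19.1,-9.1) [heading=270, draw]
FD 10.8: (19.1,-9.1) -> (19.1,-19.9) [heading=270, draw]
FD 2.1: (19.1,-19.9) -> (19.1,-22) [heading=270, draw]
BK 10.2: (19.1,-22) -> (19.1,-11.8) [heading=270, draw]
FD 3: (19.1,-11.8) -> (19.1,-14.8) [heading=270, draw]
Final: pos=(19.1,-14.8), heading=270, 9 segment(s) drawn

Segment lengths:
  seg 1: (2,4) -> (11.4,4), length = 9.4
  seg 2: (11.4,4) -> (19.1,4), length = 7.7
  seg 3: (19.1,4) -> (19.1,-2.4), length = 6.4
  seg 4: (19.1,-2.4) -> (19.1,-6.7), length = 4.3
  seg 5: (19.1,-6.7) -> (19.1,-9.1), length = 2.4
  seg 6: (19.1,-9.1) -> (19.1,-19.9), length = 10.8
  seg 7: (19.1,-19.9) -> (19.1,-22), length = 2.1
  seg 8: (19.1,-22) -> (19.1,-11.8), length = 10.2
  seg 9: (19.1,-11.8) -> (19.1,-14.8), length = 3
Total = 56.3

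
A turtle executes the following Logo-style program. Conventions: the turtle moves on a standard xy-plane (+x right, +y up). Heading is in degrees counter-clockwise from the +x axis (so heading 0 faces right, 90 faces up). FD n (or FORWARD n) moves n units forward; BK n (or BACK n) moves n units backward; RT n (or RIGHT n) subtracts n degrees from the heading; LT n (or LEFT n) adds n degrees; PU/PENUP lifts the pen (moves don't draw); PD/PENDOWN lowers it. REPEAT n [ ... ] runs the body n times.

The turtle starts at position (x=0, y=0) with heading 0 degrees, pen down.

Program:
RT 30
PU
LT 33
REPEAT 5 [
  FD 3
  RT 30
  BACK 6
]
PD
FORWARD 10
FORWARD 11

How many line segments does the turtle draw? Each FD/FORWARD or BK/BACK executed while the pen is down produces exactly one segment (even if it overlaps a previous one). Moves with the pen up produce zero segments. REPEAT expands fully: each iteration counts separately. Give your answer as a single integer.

Executing turtle program step by step:
Start: pos=(0,0), heading=0, pen down
RT 30: heading 0 -> 330
PU: pen up
LT 33: heading 330 -> 3
REPEAT 5 [
  -- iteration 1/5 --
  FD 3: (0,0) -> (2.996,0.157) [heading=3, move]
  RT 30: heading 3 -> 333
  BK 6: (2.996,0.157) -> (-2.35,2.881) [heading=333, move]
  -- iteration 2/5 --
  FD 3: (-2.35,2.881) -> (0.323,1.519) [heading=333, move]
  RT 30: heading 333 -> 303
  BK 6: (0.323,1.519) -> (-2.945,6.551) [heading=303, move]
  -- iteration 3/5 --
  FD 3: (-2.945,6.551) -> (-1.311,4.035) [heading=303, move]
  RT 30: heading 303 -> 273
  BK 6: (-1.311,4.035) -> (-1.625,10.027) [heading=273, move]
  -- iteration 4/5 --
  FD 3: (-1.625,10.027) -> (-1.468,7.031) [heading=273, move]
  RT 30: heading 273 -> 243
  BK 6: (-1.468,7.031) -> (1.256,12.377) [heading=243, move]
  -- iteration 5/5 --
  FD 3: (1.256,12.377) -> (-0.106,9.704) [heading=243, move]
  RT 30: heading 243 -> 213
  BK 6: (-0.106,9.704) -> (4.926,12.972) [heading=213, move]
]
PD: pen down
FD 10: (4.926,12.972) -> (-3.461,7.525) [heading=213, draw]
FD 11: (-3.461,7.525) -> (-12.686,1.534) [heading=213, draw]
Final: pos=(-12.686,1.534), heading=213, 2 segment(s) drawn
Segments drawn: 2

Answer: 2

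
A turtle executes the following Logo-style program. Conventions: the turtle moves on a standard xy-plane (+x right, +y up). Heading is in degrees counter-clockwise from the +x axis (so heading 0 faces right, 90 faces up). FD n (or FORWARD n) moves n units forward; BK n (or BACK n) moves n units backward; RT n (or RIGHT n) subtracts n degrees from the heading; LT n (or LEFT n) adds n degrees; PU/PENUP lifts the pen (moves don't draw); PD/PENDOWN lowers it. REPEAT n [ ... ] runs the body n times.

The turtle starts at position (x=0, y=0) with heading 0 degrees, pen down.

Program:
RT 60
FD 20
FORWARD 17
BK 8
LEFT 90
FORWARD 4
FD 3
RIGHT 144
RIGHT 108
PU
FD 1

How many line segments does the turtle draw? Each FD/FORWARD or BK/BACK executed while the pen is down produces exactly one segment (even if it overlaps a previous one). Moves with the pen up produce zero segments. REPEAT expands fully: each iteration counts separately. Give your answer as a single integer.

Answer: 5

Derivation:
Executing turtle program step by step:
Start: pos=(0,0), heading=0, pen down
RT 60: heading 0 -> 300
FD 20: (0,0) -> (10,-17.321) [heading=300, draw]
FD 17: (10,-17.321) -> (18.5,-32.043) [heading=300, draw]
BK 8: (18.5,-32.043) -> (14.5,-25.115) [heading=300, draw]
LT 90: heading 300 -> 30
FD 4: (14.5,-25.115) -> (17.964,-23.115) [heading=30, draw]
FD 3: (17.964,-23.115) -> (20.562,-21.615) [heading=30, draw]
RT 144: heading 30 -> 246
RT 108: heading 246 -> 138
PU: pen up
FD 1: (20.562,-21.615) -> (19.819,-20.946) [heading=138, move]
Final: pos=(19.819,-20.946), heading=138, 5 segment(s) drawn
Segments drawn: 5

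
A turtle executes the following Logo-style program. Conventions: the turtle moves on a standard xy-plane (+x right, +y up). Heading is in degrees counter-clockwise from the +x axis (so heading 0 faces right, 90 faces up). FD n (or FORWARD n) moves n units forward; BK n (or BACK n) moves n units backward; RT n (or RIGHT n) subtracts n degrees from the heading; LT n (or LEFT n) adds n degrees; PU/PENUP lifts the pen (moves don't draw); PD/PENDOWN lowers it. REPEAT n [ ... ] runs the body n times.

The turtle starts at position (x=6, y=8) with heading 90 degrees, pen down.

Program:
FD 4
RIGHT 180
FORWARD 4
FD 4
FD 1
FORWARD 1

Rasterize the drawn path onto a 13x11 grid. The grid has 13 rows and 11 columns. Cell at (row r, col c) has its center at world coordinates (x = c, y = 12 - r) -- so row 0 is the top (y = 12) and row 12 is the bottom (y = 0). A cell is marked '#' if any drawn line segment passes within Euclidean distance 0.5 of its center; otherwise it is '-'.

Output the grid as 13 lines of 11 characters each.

Answer: ------#----
------#----
------#----
------#----
------#----
------#----
------#----
------#----
------#----
------#----
------#----
-----------
-----------

Derivation:
Segment 0: (6,8) -> (6,12)
Segment 1: (6,12) -> (6,8)
Segment 2: (6,8) -> (6,4)
Segment 3: (6,4) -> (6,3)
Segment 4: (6,3) -> (6,2)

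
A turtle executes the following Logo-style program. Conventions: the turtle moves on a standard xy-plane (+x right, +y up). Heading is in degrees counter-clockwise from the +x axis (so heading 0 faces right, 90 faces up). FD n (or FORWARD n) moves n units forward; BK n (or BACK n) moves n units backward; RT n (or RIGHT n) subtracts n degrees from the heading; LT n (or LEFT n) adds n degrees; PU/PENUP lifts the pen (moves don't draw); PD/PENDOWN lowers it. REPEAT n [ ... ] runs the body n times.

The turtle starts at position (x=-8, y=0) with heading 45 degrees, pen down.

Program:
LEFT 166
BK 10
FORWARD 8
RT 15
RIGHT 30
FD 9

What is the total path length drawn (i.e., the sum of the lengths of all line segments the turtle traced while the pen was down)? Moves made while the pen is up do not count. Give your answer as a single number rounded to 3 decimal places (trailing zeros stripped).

Executing turtle program step by step:
Start: pos=(-8,0), heading=45, pen down
LT 166: heading 45 -> 211
BK 10: (-8,0) -> (0.572,5.15) [heading=211, draw]
FD 8: (0.572,5.15) -> (-6.286,1.03) [heading=211, draw]
RT 15: heading 211 -> 196
RT 30: heading 196 -> 166
FD 9: (-6.286,1.03) -> (-15.018,3.207) [heading=166, draw]
Final: pos=(-15.018,3.207), heading=166, 3 segment(s) drawn

Segment lengths:
  seg 1: (-8,0) -> (0.572,5.15), length = 10
  seg 2: (0.572,5.15) -> (-6.286,1.03), length = 8
  seg 3: (-6.286,1.03) -> (-15.018,3.207), length = 9
Total = 27

Answer: 27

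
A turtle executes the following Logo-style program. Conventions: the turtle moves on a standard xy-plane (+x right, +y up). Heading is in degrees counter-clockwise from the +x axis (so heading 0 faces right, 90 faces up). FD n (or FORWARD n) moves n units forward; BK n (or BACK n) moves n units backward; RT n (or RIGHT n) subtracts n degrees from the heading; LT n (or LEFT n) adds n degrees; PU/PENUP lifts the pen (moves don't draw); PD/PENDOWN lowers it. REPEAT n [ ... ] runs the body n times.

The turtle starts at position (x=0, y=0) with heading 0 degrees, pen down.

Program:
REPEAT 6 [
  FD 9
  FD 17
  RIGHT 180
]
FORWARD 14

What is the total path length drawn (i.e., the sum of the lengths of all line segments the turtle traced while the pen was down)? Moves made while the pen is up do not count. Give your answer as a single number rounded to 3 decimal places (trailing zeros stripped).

Answer: 170

Derivation:
Executing turtle program step by step:
Start: pos=(0,0), heading=0, pen down
REPEAT 6 [
  -- iteration 1/6 --
  FD 9: (0,0) -> (9,0) [heading=0, draw]
  FD 17: (9,0) -> (26,0) [heading=0, draw]
  RT 180: heading 0 -> 180
  -- iteration 2/6 --
  FD 9: (26,0) -> (17,0) [heading=180, draw]
  FD 17: (17,0) -> (0,0) [heading=180, draw]
  RT 180: heading 180 -> 0
  -- iteration 3/6 --
  FD 9: (0,0) -> (9,0) [heading=0, draw]
  FD 17: (9,0) -> (26,0) [heading=0, draw]
  RT 180: heading 0 -> 180
  -- iteration 4/6 --
  FD 9: (26,0) -> (17,0) [heading=180, draw]
  FD 17: (17,0) -> (0,0) [heading=180, draw]
  RT 180: heading 180 -> 0
  -- iteration 5/6 --
  FD 9: (0,0) -> (9,0) [heading=0, draw]
  FD 17: (9,0) -> (26,0) [heading=0, draw]
  RT 180: heading 0 -> 180
  -- iteration 6/6 --
  FD 9: (26,0) -> (17,0) [heading=180, draw]
  FD 17: (17,0) -> (0,0) [heading=180, draw]
  RT 180: heading 180 -> 0
]
FD 14: (0,0) -> (14,0) [heading=0, draw]
Final: pos=(14,0), heading=0, 13 segment(s) drawn

Segment lengths:
  seg 1: (0,0) -> (9,0), length = 9
  seg 2: (9,0) -> (26,0), length = 17
  seg 3: (26,0) -> (17,0), length = 9
  seg 4: (17,0) -> (0,0), length = 17
  seg 5: (0,0) -> (9,0), length = 9
  seg 6: (9,0) -> (26,0), length = 17
  seg 7: (26,0) -> (17,0), length = 9
  seg 8: (17,0) -> (0,0), length = 17
  seg 9: (0,0) -> (9,0), length = 9
  seg 10: (9,0) -> (26,0), length = 17
  seg 11: (26,0) -> (17,0), length = 9
  seg 12: (17,0) -> (0,0), length = 17
  seg 13: (0,0) -> (14,0), length = 14
Total = 170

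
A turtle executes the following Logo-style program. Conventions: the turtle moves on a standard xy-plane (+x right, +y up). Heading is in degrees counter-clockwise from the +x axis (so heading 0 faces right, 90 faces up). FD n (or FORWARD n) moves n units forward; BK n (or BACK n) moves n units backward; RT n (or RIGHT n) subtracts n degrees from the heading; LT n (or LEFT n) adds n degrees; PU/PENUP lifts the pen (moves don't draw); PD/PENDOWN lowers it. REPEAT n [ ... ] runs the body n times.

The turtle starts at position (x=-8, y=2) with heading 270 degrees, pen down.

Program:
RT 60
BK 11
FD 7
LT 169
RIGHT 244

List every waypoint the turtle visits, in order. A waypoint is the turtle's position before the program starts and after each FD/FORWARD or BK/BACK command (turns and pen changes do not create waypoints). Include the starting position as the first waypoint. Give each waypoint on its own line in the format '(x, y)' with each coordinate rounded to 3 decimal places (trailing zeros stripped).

Answer: (-8, 2)
(1.526, 7.5)
(-4.536, 4)

Derivation:
Executing turtle program step by step:
Start: pos=(-8,2), heading=270, pen down
RT 60: heading 270 -> 210
BK 11: (-8,2) -> (1.526,7.5) [heading=210, draw]
FD 7: (1.526,7.5) -> (-4.536,4) [heading=210, draw]
LT 169: heading 210 -> 19
RT 244: heading 19 -> 135
Final: pos=(-4.536,4), heading=135, 2 segment(s) drawn
Waypoints (3 total):
(-8, 2)
(1.526, 7.5)
(-4.536, 4)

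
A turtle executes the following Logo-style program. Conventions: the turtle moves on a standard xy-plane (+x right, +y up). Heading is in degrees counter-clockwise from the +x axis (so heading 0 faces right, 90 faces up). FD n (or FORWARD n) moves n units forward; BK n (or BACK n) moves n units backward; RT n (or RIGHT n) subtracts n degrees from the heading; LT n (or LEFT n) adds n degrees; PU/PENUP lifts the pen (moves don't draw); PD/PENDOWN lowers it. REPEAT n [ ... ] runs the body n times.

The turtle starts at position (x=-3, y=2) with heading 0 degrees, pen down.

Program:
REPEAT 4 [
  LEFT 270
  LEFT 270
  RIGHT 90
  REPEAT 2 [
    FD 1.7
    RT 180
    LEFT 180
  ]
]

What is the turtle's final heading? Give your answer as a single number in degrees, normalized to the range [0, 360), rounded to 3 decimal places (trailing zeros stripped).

Answer: 0

Derivation:
Executing turtle program step by step:
Start: pos=(-3,2), heading=0, pen down
REPEAT 4 [
  -- iteration 1/4 --
  LT 270: heading 0 -> 270
  LT 270: heading 270 -> 180
  RT 90: heading 180 -> 90
  REPEAT 2 [
    -- iteration 1/2 --
    FD 1.7: (-3,2) -> (-3,3.7) [heading=90, draw]
    RT 180: heading 90 -> 270
    LT 180: heading 270 -> 90
    -- iteration 2/2 --
    FD 1.7: (-3,3.7) -> (-3,5.4) [heading=90, draw]
    RT 180: heading 90 -> 270
    LT 180: heading 270 -> 90
  ]
  -- iteration 2/4 --
  LT 270: heading 90 -> 0
  LT 270: heading 0 -> 270
  RT 90: heading 270 -> 180
  REPEAT 2 [
    -- iteration 1/2 --
    FD 1.7: (-3,5.4) -> (-4.7,5.4) [heading=180, draw]
    RT 180: heading 180 -> 0
    LT 180: heading 0 -> 180
    -- iteration 2/2 --
    FD 1.7: (-4.7,5.4) -> (-6.4,5.4) [heading=180, draw]
    RT 180: heading 180 -> 0
    LT 180: heading 0 -> 180
  ]
  -- iteration 3/4 --
  LT 270: heading 180 -> 90
  LT 270: heading 90 -> 0
  RT 90: heading 0 -> 270
  REPEAT 2 [
    -- iteration 1/2 --
    FD 1.7: (-6.4,5.4) -> (-6.4,3.7) [heading=270, draw]
    RT 180: heading 270 -> 90
    LT 180: heading 90 -> 270
    -- iteration 2/2 --
    FD 1.7: (-6.4,3.7) -> (-6.4,2) [heading=270, draw]
    RT 180: heading 270 -> 90
    LT 180: heading 90 -> 270
  ]
  -- iteration 4/4 --
  LT 270: heading 270 -> 180
  LT 270: heading 180 -> 90
  RT 90: heading 90 -> 0
  REPEAT 2 [
    -- iteration 1/2 --
    FD 1.7: (-6.4,2) -> (-4.7,2) [heading=0, draw]
    RT 180: heading 0 -> 180
    LT 180: heading 180 -> 0
    -- iteration 2/2 --
    FD 1.7: (-4.7,2) -> (-3,2) [heading=0, draw]
    RT 180: heading 0 -> 180
    LT 180: heading 180 -> 0
  ]
]
Final: pos=(-3,2), heading=0, 8 segment(s) drawn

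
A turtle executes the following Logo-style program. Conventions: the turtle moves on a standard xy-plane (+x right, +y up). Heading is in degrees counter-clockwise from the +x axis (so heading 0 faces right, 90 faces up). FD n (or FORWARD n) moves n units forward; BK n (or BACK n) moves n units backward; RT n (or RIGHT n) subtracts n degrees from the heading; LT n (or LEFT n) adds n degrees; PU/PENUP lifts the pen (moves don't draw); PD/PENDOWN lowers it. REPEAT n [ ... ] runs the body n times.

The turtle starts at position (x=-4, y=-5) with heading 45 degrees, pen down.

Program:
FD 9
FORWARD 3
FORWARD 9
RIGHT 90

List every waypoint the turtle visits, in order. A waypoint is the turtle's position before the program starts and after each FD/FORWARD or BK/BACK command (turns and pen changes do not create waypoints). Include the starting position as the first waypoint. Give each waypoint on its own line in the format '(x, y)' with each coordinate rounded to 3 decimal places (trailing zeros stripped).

Executing turtle program step by step:
Start: pos=(-4,-5), heading=45, pen down
FD 9: (-4,-5) -> (2.364,1.364) [heading=45, draw]
FD 3: (2.364,1.364) -> (4.485,3.485) [heading=45, draw]
FD 9: (4.485,3.485) -> (10.849,9.849) [heading=45, draw]
RT 90: heading 45 -> 315
Final: pos=(10.849,9.849), heading=315, 3 segment(s) drawn
Waypoints (4 total):
(-4, -5)
(2.364, 1.364)
(4.485, 3.485)
(10.849, 9.849)

Answer: (-4, -5)
(2.364, 1.364)
(4.485, 3.485)
(10.849, 9.849)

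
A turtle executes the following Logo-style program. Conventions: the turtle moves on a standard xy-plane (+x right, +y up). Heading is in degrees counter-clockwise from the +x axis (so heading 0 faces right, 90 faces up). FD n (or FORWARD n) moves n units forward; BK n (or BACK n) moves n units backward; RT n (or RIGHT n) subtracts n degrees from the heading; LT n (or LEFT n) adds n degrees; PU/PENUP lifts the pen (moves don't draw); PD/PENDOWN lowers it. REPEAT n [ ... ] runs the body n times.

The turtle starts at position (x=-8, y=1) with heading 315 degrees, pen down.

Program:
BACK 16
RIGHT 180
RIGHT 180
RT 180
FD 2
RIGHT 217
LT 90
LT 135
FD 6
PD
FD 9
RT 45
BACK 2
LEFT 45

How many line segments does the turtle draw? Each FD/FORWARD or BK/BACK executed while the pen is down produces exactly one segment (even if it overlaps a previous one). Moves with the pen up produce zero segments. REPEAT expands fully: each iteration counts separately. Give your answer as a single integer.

Executing turtle program step by step:
Start: pos=(-8,1), heading=315, pen down
BK 16: (-8,1) -> (-19.314,12.314) [heading=315, draw]
RT 180: heading 315 -> 135
RT 180: heading 135 -> 315
RT 180: heading 315 -> 135
FD 2: (-19.314,12.314) -> (-20.728,13.728) [heading=135, draw]
RT 217: heading 135 -> 278
LT 90: heading 278 -> 8
LT 135: heading 8 -> 143
FD 6: (-20.728,13.728) -> (-25.52,17.339) [heading=143, draw]
PD: pen down
FD 9: (-25.52,17.339) -> (-32.707,22.755) [heading=143, draw]
RT 45: heading 143 -> 98
BK 2: (-32.707,22.755) -> (-32.429,20.775) [heading=98, draw]
LT 45: heading 98 -> 143
Final: pos=(-32.429,20.775), heading=143, 5 segment(s) drawn
Segments drawn: 5

Answer: 5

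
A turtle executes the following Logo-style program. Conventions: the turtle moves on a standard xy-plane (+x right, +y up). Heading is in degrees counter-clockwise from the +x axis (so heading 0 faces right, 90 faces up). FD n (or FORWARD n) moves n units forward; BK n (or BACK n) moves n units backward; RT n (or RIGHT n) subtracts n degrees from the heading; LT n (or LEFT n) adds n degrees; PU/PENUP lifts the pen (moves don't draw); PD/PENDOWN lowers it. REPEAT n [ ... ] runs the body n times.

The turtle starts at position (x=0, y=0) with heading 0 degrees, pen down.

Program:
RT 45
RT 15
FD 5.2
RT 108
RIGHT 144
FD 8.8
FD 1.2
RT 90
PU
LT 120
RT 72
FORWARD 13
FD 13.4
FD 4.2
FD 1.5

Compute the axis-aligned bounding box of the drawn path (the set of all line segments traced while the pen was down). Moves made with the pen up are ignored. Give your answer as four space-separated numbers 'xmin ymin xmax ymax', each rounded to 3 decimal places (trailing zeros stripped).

Executing turtle program step by step:
Start: pos=(0,0), heading=0, pen down
RT 45: heading 0 -> 315
RT 15: heading 315 -> 300
FD 5.2: (0,0) -> (2.6,-4.503) [heading=300, draw]
RT 108: heading 300 -> 192
RT 144: heading 192 -> 48
FD 8.8: (2.6,-4.503) -> (8.488,2.036) [heading=48, draw]
FD 1.2: (8.488,2.036) -> (9.291,2.928) [heading=48, draw]
RT 90: heading 48 -> 318
PU: pen up
LT 120: heading 318 -> 78
RT 72: heading 78 -> 6
FD 13: (9.291,2.928) -> (22.22,4.287) [heading=6, move]
FD 13.4: (22.22,4.287) -> (35.547,5.688) [heading=6, move]
FD 4.2: (35.547,5.688) -> (39.724,6.127) [heading=6, move]
FD 1.5: (39.724,6.127) -> (41.215,6.283) [heading=6, move]
Final: pos=(41.215,6.283), heading=6, 3 segment(s) drawn

Segment endpoints: x in {0, 2.6, 8.488, 9.291}, y in {-4.503, 0, 2.036, 2.928}
xmin=0, ymin=-4.503, xmax=9.291, ymax=2.928

Answer: 0 -4.503 9.291 2.928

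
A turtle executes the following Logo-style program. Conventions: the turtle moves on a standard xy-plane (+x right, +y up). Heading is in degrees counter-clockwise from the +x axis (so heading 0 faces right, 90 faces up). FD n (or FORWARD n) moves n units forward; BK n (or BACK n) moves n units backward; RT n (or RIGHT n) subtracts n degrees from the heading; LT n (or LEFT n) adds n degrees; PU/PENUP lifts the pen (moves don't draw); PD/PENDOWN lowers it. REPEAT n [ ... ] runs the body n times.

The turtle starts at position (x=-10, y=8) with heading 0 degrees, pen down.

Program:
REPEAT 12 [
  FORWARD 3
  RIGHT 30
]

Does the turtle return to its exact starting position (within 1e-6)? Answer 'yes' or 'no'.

Executing turtle program step by step:
Start: pos=(-10,8), heading=0, pen down
REPEAT 12 [
  -- iteration 1/12 --
  FD 3: (-10,8) -> (-7,8) [heading=0, draw]
  RT 30: heading 0 -> 330
  -- iteration 2/12 --
  FD 3: (-7,8) -> (-4.402,6.5) [heading=330, draw]
  RT 30: heading 330 -> 300
  -- iteration 3/12 --
  FD 3: (-4.402,6.5) -> (-2.902,3.902) [heading=300, draw]
  RT 30: heading 300 -> 270
  -- iteration 4/12 --
  FD 3: (-2.902,3.902) -> (-2.902,0.902) [heading=270, draw]
  RT 30: heading 270 -> 240
  -- iteration 5/12 --
  FD 3: (-2.902,0.902) -> (-4.402,-1.696) [heading=240, draw]
  RT 30: heading 240 -> 210
  -- iteration 6/12 --
  FD 3: (-4.402,-1.696) -> (-7,-3.196) [heading=210, draw]
  RT 30: heading 210 -> 180
  -- iteration 7/12 --
  FD 3: (-7,-3.196) -> (-10,-3.196) [heading=180, draw]
  RT 30: heading 180 -> 150
  -- iteration 8/12 --
  FD 3: (-10,-3.196) -> (-12.598,-1.696) [heading=150, draw]
  RT 30: heading 150 -> 120
  -- iteration 9/12 --
  FD 3: (-12.598,-1.696) -> (-14.098,0.902) [heading=120, draw]
  RT 30: heading 120 -> 90
  -- iteration 10/12 --
  FD 3: (-14.098,0.902) -> (-14.098,3.902) [heading=90, draw]
  RT 30: heading 90 -> 60
  -- iteration 11/12 --
  FD 3: (-14.098,3.902) -> (-12.598,6.5) [heading=60, draw]
  RT 30: heading 60 -> 30
  -- iteration 12/12 --
  FD 3: (-12.598,6.5) -> (-10,8) [heading=30, draw]
  RT 30: heading 30 -> 0
]
Final: pos=(-10,8), heading=0, 12 segment(s) drawn

Start position: (-10, 8)
Final position: (-10, 8)
Distance = 0; < 1e-6 -> CLOSED

Answer: yes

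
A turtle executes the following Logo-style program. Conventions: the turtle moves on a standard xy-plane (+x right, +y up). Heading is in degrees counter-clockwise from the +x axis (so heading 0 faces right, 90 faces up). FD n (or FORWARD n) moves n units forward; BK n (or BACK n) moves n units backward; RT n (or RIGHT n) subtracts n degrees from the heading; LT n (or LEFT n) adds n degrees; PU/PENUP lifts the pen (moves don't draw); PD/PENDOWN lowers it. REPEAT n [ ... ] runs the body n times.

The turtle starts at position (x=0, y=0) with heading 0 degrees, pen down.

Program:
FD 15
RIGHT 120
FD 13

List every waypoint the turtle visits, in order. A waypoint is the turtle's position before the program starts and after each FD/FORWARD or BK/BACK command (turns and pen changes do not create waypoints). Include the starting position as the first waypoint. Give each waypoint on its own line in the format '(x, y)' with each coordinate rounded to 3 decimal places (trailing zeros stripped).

Answer: (0, 0)
(15, 0)
(8.5, -11.258)

Derivation:
Executing turtle program step by step:
Start: pos=(0,0), heading=0, pen down
FD 15: (0,0) -> (15,0) [heading=0, draw]
RT 120: heading 0 -> 240
FD 13: (15,0) -> (8.5,-11.258) [heading=240, draw]
Final: pos=(8.5,-11.258), heading=240, 2 segment(s) drawn
Waypoints (3 total):
(0, 0)
(15, 0)
(8.5, -11.258)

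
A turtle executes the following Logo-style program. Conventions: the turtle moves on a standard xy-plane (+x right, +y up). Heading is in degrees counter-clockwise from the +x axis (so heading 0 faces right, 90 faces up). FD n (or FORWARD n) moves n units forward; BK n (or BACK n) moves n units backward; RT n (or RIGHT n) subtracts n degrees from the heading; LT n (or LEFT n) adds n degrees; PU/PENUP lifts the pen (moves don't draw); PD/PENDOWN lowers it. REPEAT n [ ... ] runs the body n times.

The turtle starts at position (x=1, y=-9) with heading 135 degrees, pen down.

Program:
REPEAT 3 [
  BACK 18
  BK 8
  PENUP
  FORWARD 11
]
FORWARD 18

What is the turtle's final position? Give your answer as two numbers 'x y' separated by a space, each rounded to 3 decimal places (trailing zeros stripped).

Answer: 20.092 -28.092

Derivation:
Executing turtle program step by step:
Start: pos=(1,-9), heading=135, pen down
REPEAT 3 [
  -- iteration 1/3 --
  BK 18: (1,-9) -> (13.728,-21.728) [heading=135, draw]
  BK 8: (13.728,-21.728) -> (19.385,-27.385) [heading=135, draw]
  PU: pen up
  FD 11: (19.385,-27.385) -> (11.607,-19.607) [heading=135, move]
  -- iteration 2/3 --
  BK 18: (11.607,-19.607) -> (24.335,-32.335) [heading=135, move]
  BK 8: (24.335,-32.335) -> (29.991,-37.991) [heading=135, move]
  PU: pen up
  FD 11: (29.991,-37.991) -> (22.213,-30.213) [heading=135, move]
  -- iteration 3/3 --
  BK 18: (22.213,-30.213) -> (34.941,-42.941) [heading=135, move]
  BK 8: (34.941,-42.941) -> (40.598,-48.598) [heading=135, move]
  PU: pen up
  FD 11: (40.598,-48.598) -> (32.82,-40.82) [heading=135, move]
]
FD 18: (32.82,-40.82) -> (20.092,-28.092) [heading=135, move]
Final: pos=(20.092,-28.092), heading=135, 2 segment(s) drawn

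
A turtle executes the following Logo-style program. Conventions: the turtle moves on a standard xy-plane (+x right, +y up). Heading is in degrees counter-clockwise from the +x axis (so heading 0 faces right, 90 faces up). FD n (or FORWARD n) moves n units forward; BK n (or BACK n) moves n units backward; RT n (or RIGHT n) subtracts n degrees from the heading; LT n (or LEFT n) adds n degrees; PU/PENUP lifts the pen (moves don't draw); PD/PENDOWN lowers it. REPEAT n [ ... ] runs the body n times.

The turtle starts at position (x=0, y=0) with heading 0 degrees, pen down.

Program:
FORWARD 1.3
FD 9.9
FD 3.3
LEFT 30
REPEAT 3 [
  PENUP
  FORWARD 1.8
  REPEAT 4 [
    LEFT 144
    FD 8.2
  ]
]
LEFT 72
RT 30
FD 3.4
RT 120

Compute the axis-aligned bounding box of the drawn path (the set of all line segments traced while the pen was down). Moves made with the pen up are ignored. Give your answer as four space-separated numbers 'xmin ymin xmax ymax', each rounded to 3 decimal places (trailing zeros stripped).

Executing turtle program step by step:
Start: pos=(0,0), heading=0, pen down
FD 1.3: (0,0) -> (1.3,0) [heading=0, draw]
FD 9.9: (1.3,0) -> (11.2,0) [heading=0, draw]
FD 3.3: (11.2,0) -> (14.5,0) [heading=0, draw]
LT 30: heading 0 -> 30
REPEAT 3 [
  -- iteration 1/3 --
  PU: pen up
  FD 1.8: (14.5,0) -> (16.059,0.9) [heading=30, move]
  REPEAT 4 [
    -- iteration 1/4 --
    LT 144: heading 30 -> 174
    FD 8.2: (16.059,0.9) -> (7.904,1.757) [heading=174, move]
    -- iteration 2/4 --
    LT 144: heading 174 -> 318
    FD 8.2: (7.904,1.757) -> (13.998,-3.73) [heading=318, move]
    -- iteration 3/4 --
    LT 144: heading 318 -> 102
    FD 8.2: (13.998,-3.73) -> (12.293,4.291) [heading=102, move]
    -- iteration 4/4 --
    LT 144: heading 102 -> 246
    FD 8.2: (12.293,4.291) -> (8.957,-3.2) [heading=246, move]
  ]
  -- iteration 2/3 --
  PU: pen up
  FD 1.8: (8.957,-3.2) -> (8.225,-4.844) [heading=246, move]
  REPEAT 4 [
    -- iteration 1/4 --
    LT 144: heading 246 -> 30
    FD 8.2: (8.225,-4.844) -> (15.327,-0.744) [heading=30, move]
    -- iteration 2/4 --
    LT 144: heading 30 -> 174
    FD 8.2: (15.327,-0.744) -> (7.172,0.113) [heading=174, move]
    -- iteration 3/4 --
    LT 144: heading 174 -> 318
    FD 8.2: (7.172,0.113) -> (13.265,-5.374) [heading=318, move]
    -- iteration 4/4 --
    LT 144: heading 318 -> 102
    FD 8.2: (13.265,-5.374) -> (11.561,2.647) [heading=102, move]
  ]
  -- iteration 3/3 --
  PU: pen up
  FD 1.8: (11.561,2.647) -> (11.186,4.407) [heading=102, move]
  REPEAT 4 [
    -- iteration 1/4 --
    LT 144: heading 102 -> 246
    FD 8.2: (11.186,4.407) -> (7.851,-3.084) [heading=246, move]
    -- iteration 2/4 --
    LT 144: heading 246 -> 30
    FD 8.2: (7.851,-3.084) -> (14.952,1.016) [heading=30, move]
    -- iteration 3/4 --
    LT 144: heading 30 -> 174
    FD 8.2: (14.952,1.016) -> (6.797,1.873) [heading=174, move]
    -- iteration 4/4 --
    LT 144: heading 174 -> 318
    FD 8.2: (6.797,1.873) -> (12.891,-3.613) [heading=318, move]
  ]
]
LT 72: heading 318 -> 30
RT 30: heading 30 -> 0
FD 3.4: (12.891,-3.613) -> (16.291,-3.613) [heading=0, move]
RT 120: heading 0 -> 240
Final: pos=(16.291,-3.613), heading=240, 3 segment(s) drawn

Segment endpoints: x in {0, 1.3, 11.2, 14.5}, y in {0}
xmin=0, ymin=0, xmax=14.5, ymax=0

Answer: 0 0 14.5 0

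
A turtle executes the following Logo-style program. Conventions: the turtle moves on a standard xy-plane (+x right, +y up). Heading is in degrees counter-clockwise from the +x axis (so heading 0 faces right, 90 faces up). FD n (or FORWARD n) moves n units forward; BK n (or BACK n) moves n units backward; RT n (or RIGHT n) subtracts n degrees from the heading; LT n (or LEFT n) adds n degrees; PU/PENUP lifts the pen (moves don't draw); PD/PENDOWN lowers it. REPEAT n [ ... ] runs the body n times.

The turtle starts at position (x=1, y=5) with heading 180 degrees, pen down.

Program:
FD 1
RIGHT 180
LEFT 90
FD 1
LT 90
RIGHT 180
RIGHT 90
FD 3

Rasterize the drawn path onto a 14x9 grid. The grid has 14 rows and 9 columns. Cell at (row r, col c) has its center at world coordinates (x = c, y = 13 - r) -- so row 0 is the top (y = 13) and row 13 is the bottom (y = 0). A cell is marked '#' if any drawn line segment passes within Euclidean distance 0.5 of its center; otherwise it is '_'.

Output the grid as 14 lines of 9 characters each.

Answer: _________
_________
_________
_________
_________
_________
_________
#________
##_______
#________
#________
_________
_________
_________

Derivation:
Segment 0: (1,5) -> (0,5)
Segment 1: (0,5) -> (0,6)
Segment 2: (0,6) -> (0,3)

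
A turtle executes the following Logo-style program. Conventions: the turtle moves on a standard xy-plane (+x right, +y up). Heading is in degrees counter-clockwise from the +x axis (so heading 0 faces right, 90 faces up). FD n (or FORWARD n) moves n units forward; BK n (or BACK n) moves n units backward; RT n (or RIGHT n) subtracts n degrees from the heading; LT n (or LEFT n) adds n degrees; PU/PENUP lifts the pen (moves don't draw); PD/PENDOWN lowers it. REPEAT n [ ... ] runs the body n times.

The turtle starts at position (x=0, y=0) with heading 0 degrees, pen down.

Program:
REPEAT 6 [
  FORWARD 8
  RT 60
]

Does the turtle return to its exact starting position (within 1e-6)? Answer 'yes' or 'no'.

Answer: yes

Derivation:
Executing turtle program step by step:
Start: pos=(0,0), heading=0, pen down
REPEAT 6 [
  -- iteration 1/6 --
  FD 8: (0,0) -> (8,0) [heading=0, draw]
  RT 60: heading 0 -> 300
  -- iteration 2/6 --
  FD 8: (8,0) -> (12,-6.928) [heading=300, draw]
  RT 60: heading 300 -> 240
  -- iteration 3/6 --
  FD 8: (12,-6.928) -> (8,-13.856) [heading=240, draw]
  RT 60: heading 240 -> 180
  -- iteration 4/6 --
  FD 8: (8,-13.856) -> (0,-13.856) [heading=180, draw]
  RT 60: heading 180 -> 120
  -- iteration 5/6 --
  FD 8: (0,-13.856) -> (-4,-6.928) [heading=120, draw]
  RT 60: heading 120 -> 60
  -- iteration 6/6 --
  FD 8: (-4,-6.928) -> (0,0) [heading=60, draw]
  RT 60: heading 60 -> 0
]
Final: pos=(0,0), heading=0, 6 segment(s) drawn

Start position: (0, 0)
Final position: (0, 0)
Distance = 0; < 1e-6 -> CLOSED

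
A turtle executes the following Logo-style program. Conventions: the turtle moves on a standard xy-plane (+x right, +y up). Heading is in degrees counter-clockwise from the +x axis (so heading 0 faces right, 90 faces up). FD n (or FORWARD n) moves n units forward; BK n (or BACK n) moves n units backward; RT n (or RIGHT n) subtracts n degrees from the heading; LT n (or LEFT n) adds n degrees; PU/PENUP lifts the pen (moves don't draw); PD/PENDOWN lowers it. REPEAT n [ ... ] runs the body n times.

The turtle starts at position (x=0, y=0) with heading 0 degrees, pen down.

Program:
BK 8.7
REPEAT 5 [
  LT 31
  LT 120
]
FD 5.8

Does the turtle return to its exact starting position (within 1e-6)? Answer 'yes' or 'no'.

Answer: no

Derivation:
Executing turtle program step by step:
Start: pos=(0,0), heading=0, pen down
BK 8.7: (0,0) -> (-8.7,0) [heading=0, draw]
REPEAT 5 [
  -- iteration 1/5 --
  LT 31: heading 0 -> 31
  LT 120: heading 31 -> 151
  -- iteration 2/5 --
  LT 31: heading 151 -> 182
  LT 120: heading 182 -> 302
  -- iteration 3/5 --
  LT 31: heading 302 -> 333
  LT 120: heading 333 -> 93
  -- iteration 4/5 --
  LT 31: heading 93 -> 124
  LT 120: heading 124 -> 244
  -- iteration 5/5 --
  LT 31: heading 244 -> 275
  LT 120: heading 275 -> 35
]
FD 5.8: (-8.7,0) -> (-3.949,3.327) [heading=35, draw]
Final: pos=(-3.949,3.327), heading=35, 2 segment(s) drawn

Start position: (0, 0)
Final position: (-3.949, 3.327)
Distance = 5.163; >= 1e-6 -> NOT closed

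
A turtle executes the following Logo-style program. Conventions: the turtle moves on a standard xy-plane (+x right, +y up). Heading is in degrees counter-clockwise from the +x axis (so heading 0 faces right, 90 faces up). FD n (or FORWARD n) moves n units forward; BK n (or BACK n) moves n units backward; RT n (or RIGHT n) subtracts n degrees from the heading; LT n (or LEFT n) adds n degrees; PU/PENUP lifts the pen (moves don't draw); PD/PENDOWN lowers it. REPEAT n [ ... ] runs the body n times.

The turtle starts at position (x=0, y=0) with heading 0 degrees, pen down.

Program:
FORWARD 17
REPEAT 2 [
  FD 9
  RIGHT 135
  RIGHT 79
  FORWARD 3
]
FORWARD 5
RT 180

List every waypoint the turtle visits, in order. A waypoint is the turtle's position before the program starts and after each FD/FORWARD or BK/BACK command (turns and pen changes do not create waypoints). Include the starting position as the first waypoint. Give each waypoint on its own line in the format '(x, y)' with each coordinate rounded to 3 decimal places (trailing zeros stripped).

Answer: (0, 0)
(17, 0)
(26, 0)
(23.513, 1.678)
(16.052, 6.71)
(17.175, 3.929)
(19.048, -0.707)

Derivation:
Executing turtle program step by step:
Start: pos=(0,0), heading=0, pen down
FD 17: (0,0) -> (17,0) [heading=0, draw]
REPEAT 2 [
  -- iteration 1/2 --
  FD 9: (17,0) -> (26,0) [heading=0, draw]
  RT 135: heading 0 -> 225
  RT 79: heading 225 -> 146
  FD 3: (26,0) -> (23.513,1.678) [heading=146, draw]
  -- iteration 2/2 --
  FD 9: (23.513,1.678) -> (16.052,6.71) [heading=146, draw]
  RT 135: heading 146 -> 11
  RT 79: heading 11 -> 292
  FD 3: (16.052,6.71) -> (17.175,3.929) [heading=292, draw]
]
FD 5: (17.175,3.929) -> (19.048,-0.707) [heading=292, draw]
RT 180: heading 292 -> 112
Final: pos=(19.048,-0.707), heading=112, 6 segment(s) drawn
Waypoints (7 total):
(0, 0)
(17, 0)
(26, 0)
(23.513, 1.678)
(16.052, 6.71)
(17.175, 3.929)
(19.048, -0.707)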